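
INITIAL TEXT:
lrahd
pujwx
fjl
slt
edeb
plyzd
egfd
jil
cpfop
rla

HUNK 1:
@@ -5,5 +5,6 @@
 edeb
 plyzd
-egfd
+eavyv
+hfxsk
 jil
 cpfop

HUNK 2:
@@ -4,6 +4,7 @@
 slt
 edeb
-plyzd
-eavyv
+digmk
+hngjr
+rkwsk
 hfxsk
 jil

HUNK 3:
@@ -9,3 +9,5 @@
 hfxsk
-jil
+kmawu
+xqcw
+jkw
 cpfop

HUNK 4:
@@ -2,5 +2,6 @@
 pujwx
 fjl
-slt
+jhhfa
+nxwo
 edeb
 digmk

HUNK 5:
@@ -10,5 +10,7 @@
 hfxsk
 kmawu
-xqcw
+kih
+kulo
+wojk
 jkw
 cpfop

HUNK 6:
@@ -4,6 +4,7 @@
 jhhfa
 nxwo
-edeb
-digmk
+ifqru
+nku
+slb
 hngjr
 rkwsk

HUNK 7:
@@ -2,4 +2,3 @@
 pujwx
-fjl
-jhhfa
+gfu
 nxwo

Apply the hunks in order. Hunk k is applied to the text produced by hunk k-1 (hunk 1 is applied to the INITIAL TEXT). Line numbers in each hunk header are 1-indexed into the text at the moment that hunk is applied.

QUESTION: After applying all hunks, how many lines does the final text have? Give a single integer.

Hunk 1: at line 5 remove [egfd] add [eavyv,hfxsk] -> 11 lines: lrahd pujwx fjl slt edeb plyzd eavyv hfxsk jil cpfop rla
Hunk 2: at line 4 remove [plyzd,eavyv] add [digmk,hngjr,rkwsk] -> 12 lines: lrahd pujwx fjl slt edeb digmk hngjr rkwsk hfxsk jil cpfop rla
Hunk 3: at line 9 remove [jil] add [kmawu,xqcw,jkw] -> 14 lines: lrahd pujwx fjl slt edeb digmk hngjr rkwsk hfxsk kmawu xqcw jkw cpfop rla
Hunk 4: at line 2 remove [slt] add [jhhfa,nxwo] -> 15 lines: lrahd pujwx fjl jhhfa nxwo edeb digmk hngjr rkwsk hfxsk kmawu xqcw jkw cpfop rla
Hunk 5: at line 10 remove [xqcw] add [kih,kulo,wojk] -> 17 lines: lrahd pujwx fjl jhhfa nxwo edeb digmk hngjr rkwsk hfxsk kmawu kih kulo wojk jkw cpfop rla
Hunk 6: at line 4 remove [edeb,digmk] add [ifqru,nku,slb] -> 18 lines: lrahd pujwx fjl jhhfa nxwo ifqru nku slb hngjr rkwsk hfxsk kmawu kih kulo wojk jkw cpfop rla
Hunk 7: at line 2 remove [fjl,jhhfa] add [gfu] -> 17 lines: lrahd pujwx gfu nxwo ifqru nku slb hngjr rkwsk hfxsk kmawu kih kulo wojk jkw cpfop rla
Final line count: 17

Answer: 17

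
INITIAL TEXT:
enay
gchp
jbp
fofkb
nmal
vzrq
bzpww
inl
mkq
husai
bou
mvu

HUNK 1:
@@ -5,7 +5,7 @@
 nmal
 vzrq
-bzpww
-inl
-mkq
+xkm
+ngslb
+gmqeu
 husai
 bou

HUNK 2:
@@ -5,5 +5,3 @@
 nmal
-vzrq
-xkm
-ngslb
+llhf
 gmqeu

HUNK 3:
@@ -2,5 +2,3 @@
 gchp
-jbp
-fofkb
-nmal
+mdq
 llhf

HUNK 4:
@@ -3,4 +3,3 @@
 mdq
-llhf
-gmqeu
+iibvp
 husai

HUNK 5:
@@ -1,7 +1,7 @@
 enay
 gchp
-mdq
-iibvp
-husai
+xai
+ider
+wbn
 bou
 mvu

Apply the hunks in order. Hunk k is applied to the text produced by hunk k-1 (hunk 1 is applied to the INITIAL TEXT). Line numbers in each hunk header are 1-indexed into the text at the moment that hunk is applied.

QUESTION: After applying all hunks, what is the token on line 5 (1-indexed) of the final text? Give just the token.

Hunk 1: at line 5 remove [bzpww,inl,mkq] add [xkm,ngslb,gmqeu] -> 12 lines: enay gchp jbp fofkb nmal vzrq xkm ngslb gmqeu husai bou mvu
Hunk 2: at line 5 remove [vzrq,xkm,ngslb] add [llhf] -> 10 lines: enay gchp jbp fofkb nmal llhf gmqeu husai bou mvu
Hunk 3: at line 2 remove [jbp,fofkb,nmal] add [mdq] -> 8 lines: enay gchp mdq llhf gmqeu husai bou mvu
Hunk 4: at line 3 remove [llhf,gmqeu] add [iibvp] -> 7 lines: enay gchp mdq iibvp husai bou mvu
Hunk 5: at line 1 remove [mdq,iibvp,husai] add [xai,ider,wbn] -> 7 lines: enay gchp xai ider wbn bou mvu
Final line 5: wbn

Answer: wbn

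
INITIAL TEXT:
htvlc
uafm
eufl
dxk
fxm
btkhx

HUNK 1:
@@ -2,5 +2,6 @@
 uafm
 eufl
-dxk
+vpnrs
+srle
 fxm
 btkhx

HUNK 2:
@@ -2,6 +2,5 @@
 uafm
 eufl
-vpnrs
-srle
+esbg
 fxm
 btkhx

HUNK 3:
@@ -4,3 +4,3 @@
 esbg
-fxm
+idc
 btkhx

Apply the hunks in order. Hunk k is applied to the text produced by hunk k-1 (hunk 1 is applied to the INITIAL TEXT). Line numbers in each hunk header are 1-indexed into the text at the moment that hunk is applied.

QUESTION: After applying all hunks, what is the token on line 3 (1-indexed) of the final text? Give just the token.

Answer: eufl

Derivation:
Hunk 1: at line 2 remove [dxk] add [vpnrs,srle] -> 7 lines: htvlc uafm eufl vpnrs srle fxm btkhx
Hunk 2: at line 2 remove [vpnrs,srle] add [esbg] -> 6 lines: htvlc uafm eufl esbg fxm btkhx
Hunk 3: at line 4 remove [fxm] add [idc] -> 6 lines: htvlc uafm eufl esbg idc btkhx
Final line 3: eufl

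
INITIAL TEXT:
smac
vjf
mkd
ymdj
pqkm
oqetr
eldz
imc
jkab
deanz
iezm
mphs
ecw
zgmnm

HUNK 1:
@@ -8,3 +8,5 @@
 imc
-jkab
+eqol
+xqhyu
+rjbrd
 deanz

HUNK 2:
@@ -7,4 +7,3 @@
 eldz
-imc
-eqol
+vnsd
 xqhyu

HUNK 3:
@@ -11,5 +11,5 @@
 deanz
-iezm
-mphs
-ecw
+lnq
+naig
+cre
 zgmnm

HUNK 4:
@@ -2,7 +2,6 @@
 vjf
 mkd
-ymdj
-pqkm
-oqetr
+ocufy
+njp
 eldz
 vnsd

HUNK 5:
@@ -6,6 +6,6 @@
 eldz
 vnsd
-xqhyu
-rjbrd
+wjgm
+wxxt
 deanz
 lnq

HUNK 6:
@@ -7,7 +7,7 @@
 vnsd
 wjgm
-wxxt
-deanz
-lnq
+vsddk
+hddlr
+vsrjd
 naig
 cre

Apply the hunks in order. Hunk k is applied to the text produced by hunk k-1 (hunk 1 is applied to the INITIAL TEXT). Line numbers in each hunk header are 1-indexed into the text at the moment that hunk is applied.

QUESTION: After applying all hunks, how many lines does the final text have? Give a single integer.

Answer: 14

Derivation:
Hunk 1: at line 8 remove [jkab] add [eqol,xqhyu,rjbrd] -> 16 lines: smac vjf mkd ymdj pqkm oqetr eldz imc eqol xqhyu rjbrd deanz iezm mphs ecw zgmnm
Hunk 2: at line 7 remove [imc,eqol] add [vnsd] -> 15 lines: smac vjf mkd ymdj pqkm oqetr eldz vnsd xqhyu rjbrd deanz iezm mphs ecw zgmnm
Hunk 3: at line 11 remove [iezm,mphs,ecw] add [lnq,naig,cre] -> 15 lines: smac vjf mkd ymdj pqkm oqetr eldz vnsd xqhyu rjbrd deanz lnq naig cre zgmnm
Hunk 4: at line 2 remove [ymdj,pqkm,oqetr] add [ocufy,njp] -> 14 lines: smac vjf mkd ocufy njp eldz vnsd xqhyu rjbrd deanz lnq naig cre zgmnm
Hunk 5: at line 6 remove [xqhyu,rjbrd] add [wjgm,wxxt] -> 14 lines: smac vjf mkd ocufy njp eldz vnsd wjgm wxxt deanz lnq naig cre zgmnm
Hunk 6: at line 7 remove [wxxt,deanz,lnq] add [vsddk,hddlr,vsrjd] -> 14 lines: smac vjf mkd ocufy njp eldz vnsd wjgm vsddk hddlr vsrjd naig cre zgmnm
Final line count: 14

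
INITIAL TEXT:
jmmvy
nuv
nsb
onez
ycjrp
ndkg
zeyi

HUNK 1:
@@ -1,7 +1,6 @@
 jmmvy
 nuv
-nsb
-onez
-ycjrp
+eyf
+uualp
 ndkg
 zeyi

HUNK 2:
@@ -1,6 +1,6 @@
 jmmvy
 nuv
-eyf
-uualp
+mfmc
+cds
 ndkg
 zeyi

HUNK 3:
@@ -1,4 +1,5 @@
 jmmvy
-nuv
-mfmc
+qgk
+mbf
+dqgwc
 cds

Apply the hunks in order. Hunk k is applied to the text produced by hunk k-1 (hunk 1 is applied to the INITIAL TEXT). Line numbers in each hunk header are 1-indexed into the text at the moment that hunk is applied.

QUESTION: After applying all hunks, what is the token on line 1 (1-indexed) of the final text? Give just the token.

Hunk 1: at line 1 remove [nsb,onez,ycjrp] add [eyf,uualp] -> 6 lines: jmmvy nuv eyf uualp ndkg zeyi
Hunk 2: at line 1 remove [eyf,uualp] add [mfmc,cds] -> 6 lines: jmmvy nuv mfmc cds ndkg zeyi
Hunk 3: at line 1 remove [nuv,mfmc] add [qgk,mbf,dqgwc] -> 7 lines: jmmvy qgk mbf dqgwc cds ndkg zeyi
Final line 1: jmmvy

Answer: jmmvy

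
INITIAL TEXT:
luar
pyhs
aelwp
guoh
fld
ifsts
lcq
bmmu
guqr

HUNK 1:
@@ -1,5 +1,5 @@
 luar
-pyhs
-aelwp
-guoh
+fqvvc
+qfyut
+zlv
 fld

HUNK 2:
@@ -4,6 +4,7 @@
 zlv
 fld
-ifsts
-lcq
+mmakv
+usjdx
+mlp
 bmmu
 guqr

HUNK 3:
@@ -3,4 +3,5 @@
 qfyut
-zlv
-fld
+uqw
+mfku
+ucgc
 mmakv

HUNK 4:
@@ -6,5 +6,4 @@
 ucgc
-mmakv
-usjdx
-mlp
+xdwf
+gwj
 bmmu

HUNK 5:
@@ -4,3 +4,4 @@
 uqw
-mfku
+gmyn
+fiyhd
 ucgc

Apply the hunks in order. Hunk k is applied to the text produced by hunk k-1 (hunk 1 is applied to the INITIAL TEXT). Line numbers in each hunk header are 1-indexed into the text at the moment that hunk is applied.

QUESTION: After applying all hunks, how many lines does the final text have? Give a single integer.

Answer: 11

Derivation:
Hunk 1: at line 1 remove [pyhs,aelwp,guoh] add [fqvvc,qfyut,zlv] -> 9 lines: luar fqvvc qfyut zlv fld ifsts lcq bmmu guqr
Hunk 2: at line 4 remove [ifsts,lcq] add [mmakv,usjdx,mlp] -> 10 lines: luar fqvvc qfyut zlv fld mmakv usjdx mlp bmmu guqr
Hunk 3: at line 3 remove [zlv,fld] add [uqw,mfku,ucgc] -> 11 lines: luar fqvvc qfyut uqw mfku ucgc mmakv usjdx mlp bmmu guqr
Hunk 4: at line 6 remove [mmakv,usjdx,mlp] add [xdwf,gwj] -> 10 lines: luar fqvvc qfyut uqw mfku ucgc xdwf gwj bmmu guqr
Hunk 5: at line 4 remove [mfku] add [gmyn,fiyhd] -> 11 lines: luar fqvvc qfyut uqw gmyn fiyhd ucgc xdwf gwj bmmu guqr
Final line count: 11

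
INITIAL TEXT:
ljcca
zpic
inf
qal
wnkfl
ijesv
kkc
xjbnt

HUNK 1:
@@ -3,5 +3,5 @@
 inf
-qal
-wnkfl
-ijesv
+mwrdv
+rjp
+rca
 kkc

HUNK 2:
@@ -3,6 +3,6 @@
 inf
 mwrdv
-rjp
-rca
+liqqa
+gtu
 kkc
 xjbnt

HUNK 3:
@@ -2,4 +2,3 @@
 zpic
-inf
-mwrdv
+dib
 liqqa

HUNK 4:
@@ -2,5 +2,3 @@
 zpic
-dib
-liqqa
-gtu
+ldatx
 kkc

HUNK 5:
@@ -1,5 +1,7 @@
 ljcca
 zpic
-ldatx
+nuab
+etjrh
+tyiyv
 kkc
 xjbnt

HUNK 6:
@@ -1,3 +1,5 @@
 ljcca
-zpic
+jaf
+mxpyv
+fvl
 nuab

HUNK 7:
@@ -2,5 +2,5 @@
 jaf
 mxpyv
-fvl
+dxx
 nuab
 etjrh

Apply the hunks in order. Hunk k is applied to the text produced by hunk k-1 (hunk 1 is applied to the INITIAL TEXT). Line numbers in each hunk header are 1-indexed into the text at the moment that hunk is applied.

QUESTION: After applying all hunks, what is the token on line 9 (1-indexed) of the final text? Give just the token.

Answer: xjbnt

Derivation:
Hunk 1: at line 3 remove [qal,wnkfl,ijesv] add [mwrdv,rjp,rca] -> 8 lines: ljcca zpic inf mwrdv rjp rca kkc xjbnt
Hunk 2: at line 3 remove [rjp,rca] add [liqqa,gtu] -> 8 lines: ljcca zpic inf mwrdv liqqa gtu kkc xjbnt
Hunk 3: at line 2 remove [inf,mwrdv] add [dib] -> 7 lines: ljcca zpic dib liqqa gtu kkc xjbnt
Hunk 4: at line 2 remove [dib,liqqa,gtu] add [ldatx] -> 5 lines: ljcca zpic ldatx kkc xjbnt
Hunk 5: at line 1 remove [ldatx] add [nuab,etjrh,tyiyv] -> 7 lines: ljcca zpic nuab etjrh tyiyv kkc xjbnt
Hunk 6: at line 1 remove [zpic] add [jaf,mxpyv,fvl] -> 9 lines: ljcca jaf mxpyv fvl nuab etjrh tyiyv kkc xjbnt
Hunk 7: at line 2 remove [fvl] add [dxx] -> 9 lines: ljcca jaf mxpyv dxx nuab etjrh tyiyv kkc xjbnt
Final line 9: xjbnt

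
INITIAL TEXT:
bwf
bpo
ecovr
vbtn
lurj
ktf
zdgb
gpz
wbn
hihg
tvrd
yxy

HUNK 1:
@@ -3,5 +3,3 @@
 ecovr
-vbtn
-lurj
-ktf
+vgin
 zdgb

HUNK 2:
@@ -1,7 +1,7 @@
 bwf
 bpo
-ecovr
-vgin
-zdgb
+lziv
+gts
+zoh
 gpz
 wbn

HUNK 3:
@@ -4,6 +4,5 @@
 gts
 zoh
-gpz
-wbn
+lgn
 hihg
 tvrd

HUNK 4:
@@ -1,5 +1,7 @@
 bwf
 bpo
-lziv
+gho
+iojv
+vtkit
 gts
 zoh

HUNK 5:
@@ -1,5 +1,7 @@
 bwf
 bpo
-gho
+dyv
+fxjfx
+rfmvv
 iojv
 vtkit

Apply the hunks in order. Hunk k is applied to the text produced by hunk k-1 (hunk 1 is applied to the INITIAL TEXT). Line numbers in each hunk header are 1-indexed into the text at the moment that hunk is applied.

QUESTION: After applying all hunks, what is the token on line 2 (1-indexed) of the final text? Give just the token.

Answer: bpo

Derivation:
Hunk 1: at line 3 remove [vbtn,lurj,ktf] add [vgin] -> 10 lines: bwf bpo ecovr vgin zdgb gpz wbn hihg tvrd yxy
Hunk 2: at line 1 remove [ecovr,vgin,zdgb] add [lziv,gts,zoh] -> 10 lines: bwf bpo lziv gts zoh gpz wbn hihg tvrd yxy
Hunk 3: at line 4 remove [gpz,wbn] add [lgn] -> 9 lines: bwf bpo lziv gts zoh lgn hihg tvrd yxy
Hunk 4: at line 1 remove [lziv] add [gho,iojv,vtkit] -> 11 lines: bwf bpo gho iojv vtkit gts zoh lgn hihg tvrd yxy
Hunk 5: at line 1 remove [gho] add [dyv,fxjfx,rfmvv] -> 13 lines: bwf bpo dyv fxjfx rfmvv iojv vtkit gts zoh lgn hihg tvrd yxy
Final line 2: bpo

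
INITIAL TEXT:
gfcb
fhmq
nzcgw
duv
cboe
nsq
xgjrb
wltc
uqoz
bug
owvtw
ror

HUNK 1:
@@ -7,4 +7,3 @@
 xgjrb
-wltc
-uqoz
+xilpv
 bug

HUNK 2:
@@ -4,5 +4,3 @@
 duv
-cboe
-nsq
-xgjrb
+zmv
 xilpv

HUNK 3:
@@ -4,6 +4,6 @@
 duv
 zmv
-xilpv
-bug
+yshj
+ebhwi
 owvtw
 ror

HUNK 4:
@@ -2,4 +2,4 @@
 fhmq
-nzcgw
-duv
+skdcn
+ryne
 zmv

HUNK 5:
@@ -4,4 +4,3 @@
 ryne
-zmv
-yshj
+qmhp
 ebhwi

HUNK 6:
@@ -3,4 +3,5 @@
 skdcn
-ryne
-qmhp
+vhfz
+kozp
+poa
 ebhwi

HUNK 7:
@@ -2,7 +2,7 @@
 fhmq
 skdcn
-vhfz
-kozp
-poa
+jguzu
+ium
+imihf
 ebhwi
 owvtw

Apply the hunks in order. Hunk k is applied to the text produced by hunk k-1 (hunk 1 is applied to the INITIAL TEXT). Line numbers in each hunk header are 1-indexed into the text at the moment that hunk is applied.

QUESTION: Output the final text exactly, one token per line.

Answer: gfcb
fhmq
skdcn
jguzu
ium
imihf
ebhwi
owvtw
ror

Derivation:
Hunk 1: at line 7 remove [wltc,uqoz] add [xilpv] -> 11 lines: gfcb fhmq nzcgw duv cboe nsq xgjrb xilpv bug owvtw ror
Hunk 2: at line 4 remove [cboe,nsq,xgjrb] add [zmv] -> 9 lines: gfcb fhmq nzcgw duv zmv xilpv bug owvtw ror
Hunk 3: at line 4 remove [xilpv,bug] add [yshj,ebhwi] -> 9 lines: gfcb fhmq nzcgw duv zmv yshj ebhwi owvtw ror
Hunk 4: at line 2 remove [nzcgw,duv] add [skdcn,ryne] -> 9 lines: gfcb fhmq skdcn ryne zmv yshj ebhwi owvtw ror
Hunk 5: at line 4 remove [zmv,yshj] add [qmhp] -> 8 lines: gfcb fhmq skdcn ryne qmhp ebhwi owvtw ror
Hunk 6: at line 3 remove [ryne,qmhp] add [vhfz,kozp,poa] -> 9 lines: gfcb fhmq skdcn vhfz kozp poa ebhwi owvtw ror
Hunk 7: at line 2 remove [vhfz,kozp,poa] add [jguzu,ium,imihf] -> 9 lines: gfcb fhmq skdcn jguzu ium imihf ebhwi owvtw ror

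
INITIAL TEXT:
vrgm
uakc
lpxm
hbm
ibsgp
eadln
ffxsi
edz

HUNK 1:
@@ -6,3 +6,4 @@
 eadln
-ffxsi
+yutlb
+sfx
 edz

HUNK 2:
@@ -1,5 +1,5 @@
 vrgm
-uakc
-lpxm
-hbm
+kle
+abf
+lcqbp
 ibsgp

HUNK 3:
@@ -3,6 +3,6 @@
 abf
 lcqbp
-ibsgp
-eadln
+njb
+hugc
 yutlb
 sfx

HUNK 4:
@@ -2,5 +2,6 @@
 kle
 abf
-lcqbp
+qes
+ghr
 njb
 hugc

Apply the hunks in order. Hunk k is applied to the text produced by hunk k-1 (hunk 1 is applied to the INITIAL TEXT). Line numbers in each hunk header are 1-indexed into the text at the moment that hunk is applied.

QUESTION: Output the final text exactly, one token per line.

Hunk 1: at line 6 remove [ffxsi] add [yutlb,sfx] -> 9 lines: vrgm uakc lpxm hbm ibsgp eadln yutlb sfx edz
Hunk 2: at line 1 remove [uakc,lpxm,hbm] add [kle,abf,lcqbp] -> 9 lines: vrgm kle abf lcqbp ibsgp eadln yutlb sfx edz
Hunk 3: at line 3 remove [ibsgp,eadln] add [njb,hugc] -> 9 lines: vrgm kle abf lcqbp njb hugc yutlb sfx edz
Hunk 4: at line 2 remove [lcqbp] add [qes,ghr] -> 10 lines: vrgm kle abf qes ghr njb hugc yutlb sfx edz

Answer: vrgm
kle
abf
qes
ghr
njb
hugc
yutlb
sfx
edz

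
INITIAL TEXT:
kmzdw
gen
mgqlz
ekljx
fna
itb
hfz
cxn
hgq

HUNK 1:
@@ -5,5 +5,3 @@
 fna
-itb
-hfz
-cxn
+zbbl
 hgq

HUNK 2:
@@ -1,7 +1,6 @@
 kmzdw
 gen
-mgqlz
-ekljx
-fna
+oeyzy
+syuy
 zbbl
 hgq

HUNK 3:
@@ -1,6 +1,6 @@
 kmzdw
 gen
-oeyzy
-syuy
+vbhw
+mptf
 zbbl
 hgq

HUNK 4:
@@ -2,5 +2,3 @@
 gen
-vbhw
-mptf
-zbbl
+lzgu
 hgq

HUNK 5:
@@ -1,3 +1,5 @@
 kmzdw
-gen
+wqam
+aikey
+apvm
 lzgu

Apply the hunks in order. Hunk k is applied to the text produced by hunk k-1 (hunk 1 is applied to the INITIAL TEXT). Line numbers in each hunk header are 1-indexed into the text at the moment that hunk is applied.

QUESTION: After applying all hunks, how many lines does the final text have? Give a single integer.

Answer: 6

Derivation:
Hunk 1: at line 5 remove [itb,hfz,cxn] add [zbbl] -> 7 lines: kmzdw gen mgqlz ekljx fna zbbl hgq
Hunk 2: at line 1 remove [mgqlz,ekljx,fna] add [oeyzy,syuy] -> 6 lines: kmzdw gen oeyzy syuy zbbl hgq
Hunk 3: at line 1 remove [oeyzy,syuy] add [vbhw,mptf] -> 6 lines: kmzdw gen vbhw mptf zbbl hgq
Hunk 4: at line 2 remove [vbhw,mptf,zbbl] add [lzgu] -> 4 lines: kmzdw gen lzgu hgq
Hunk 5: at line 1 remove [gen] add [wqam,aikey,apvm] -> 6 lines: kmzdw wqam aikey apvm lzgu hgq
Final line count: 6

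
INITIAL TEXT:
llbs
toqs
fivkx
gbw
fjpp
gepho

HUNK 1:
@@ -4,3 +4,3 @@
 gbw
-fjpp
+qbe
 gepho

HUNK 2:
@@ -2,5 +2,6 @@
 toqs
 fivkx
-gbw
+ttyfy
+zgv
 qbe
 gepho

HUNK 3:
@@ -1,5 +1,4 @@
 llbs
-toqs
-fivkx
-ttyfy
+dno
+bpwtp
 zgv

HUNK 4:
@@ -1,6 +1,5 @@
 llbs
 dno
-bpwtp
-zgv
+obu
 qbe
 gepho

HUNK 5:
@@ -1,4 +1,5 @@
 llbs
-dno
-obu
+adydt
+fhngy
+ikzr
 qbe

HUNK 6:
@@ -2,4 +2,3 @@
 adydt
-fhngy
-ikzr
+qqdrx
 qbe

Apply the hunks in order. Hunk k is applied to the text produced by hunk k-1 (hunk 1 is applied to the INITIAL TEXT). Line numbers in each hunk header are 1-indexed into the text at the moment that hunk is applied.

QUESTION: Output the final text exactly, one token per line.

Hunk 1: at line 4 remove [fjpp] add [qbe] -> 6 lines: llbs toqs fivkx gbw qbe gepho
Hunk 2: at line 2 remove [gbw] add [ttyfy,zgv] -> 7 lines: llbs toqs fivkx ttyfy zgv qbe gepho
Hunk 3: at line 1 remove [toqs,fivkx,ttyfy] add [dno,bpwtp] -> 6 lines: llbs dno bpwtp zgv qbe gepho
Hunk 4: at line 1 remove [bpwtp,zgv] add [obu] -> 5 lines: llbs dno obu qbe gepho
Hunk 5: at line 1 remove [dno,obu] add [adydt,fhngy,ikzr] -> 6 lines: llbs adydt fhngy ikzr qbe gepho
Hunk 6: at line 2 remove [fhngy,ikzr] add [qqdrx] -> 5 lines: llbs adydt qqdrx qbe gepho

Answer: llbs
adydt
qqdrx
qbe
gepho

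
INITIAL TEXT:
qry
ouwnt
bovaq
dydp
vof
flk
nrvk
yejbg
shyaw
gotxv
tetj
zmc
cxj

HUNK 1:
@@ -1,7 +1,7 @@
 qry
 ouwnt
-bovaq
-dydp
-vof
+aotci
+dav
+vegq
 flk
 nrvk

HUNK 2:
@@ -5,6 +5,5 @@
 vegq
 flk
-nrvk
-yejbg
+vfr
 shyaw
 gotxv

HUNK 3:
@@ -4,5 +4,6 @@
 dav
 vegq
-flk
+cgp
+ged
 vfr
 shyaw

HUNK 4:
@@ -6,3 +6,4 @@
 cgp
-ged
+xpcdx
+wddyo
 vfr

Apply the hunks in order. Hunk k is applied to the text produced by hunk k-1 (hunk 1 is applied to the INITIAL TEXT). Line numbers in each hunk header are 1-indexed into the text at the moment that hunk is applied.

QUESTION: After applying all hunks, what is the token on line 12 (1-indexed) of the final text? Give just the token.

Answer: tetj

Derivation:
Hunk 1: at line 1 remove [bovaq,dydp,vof] add [aotci,dav,vegq] -> 13 lines: qry ouwnt aotci dav vegq flk nrvk yejbg shyaw gotxv tetj zmc cxj
Hunk 2: at line 5 remove [nrvk,yejbg] add [vfr] -> 12 lines: qry ouwnt aotci dav vegq flk vfr shyaw gotxv tetj zmc cxj
Hunk 3: at line 4 remove [flk] add [cgp,ged] -> 13 lines: qry ouwnt aotci dav vegq cgp ged vfr shyaw gotxv tetj zmc cxj
Hunk 4: at line 6 remove [ged] add [xpcdx,wddyo] -> 14 lines: qry ouwnt aotci dav vegq cgp xpcdx wddyo vfr shyaw gotxv tetj zmc cxj
Final line 12: tetj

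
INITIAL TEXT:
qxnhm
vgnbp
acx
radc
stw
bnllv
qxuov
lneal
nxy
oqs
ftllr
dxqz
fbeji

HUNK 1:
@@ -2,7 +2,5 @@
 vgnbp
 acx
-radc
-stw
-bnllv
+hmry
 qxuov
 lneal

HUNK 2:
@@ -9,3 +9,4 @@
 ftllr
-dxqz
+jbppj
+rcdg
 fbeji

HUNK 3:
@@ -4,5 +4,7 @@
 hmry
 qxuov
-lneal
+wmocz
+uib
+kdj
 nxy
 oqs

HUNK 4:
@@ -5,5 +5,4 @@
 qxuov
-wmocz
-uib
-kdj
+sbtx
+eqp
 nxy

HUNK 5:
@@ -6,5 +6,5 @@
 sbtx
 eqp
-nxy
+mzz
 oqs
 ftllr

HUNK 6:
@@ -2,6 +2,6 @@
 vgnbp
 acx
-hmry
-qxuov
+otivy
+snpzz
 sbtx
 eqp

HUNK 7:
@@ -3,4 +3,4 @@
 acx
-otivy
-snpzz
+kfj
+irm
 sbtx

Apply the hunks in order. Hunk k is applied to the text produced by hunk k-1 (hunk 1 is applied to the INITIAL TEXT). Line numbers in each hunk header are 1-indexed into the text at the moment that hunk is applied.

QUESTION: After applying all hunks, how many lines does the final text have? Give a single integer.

Answer: 13

Derivation:
Hunk 1: at line 2 remove [radc,stw,bnllv] add [hmry] -> 11 lines: qxnhm vgnbp acx hmry qxuov lneal nxy oqs ftllr dxqz fbeji
Hunk 2: at line 9 remove [dxqz] add [jbppj,rcdg] -> 12 lines: qxnhm vgnbp acx hmry qxuov lneal nxy oqs ftllr jbppj rcdg fbeji
Hunk 3: at line 4 remove [lneal] add [wmocz,uib,kdj] -> 14 lines: qxnhm vgnbp acx hmry qxuov wmocz uib kdj nxy oqs ftllr jbppj rcdg fbeji
Hunk 4: at line 5 remove [wmocz,uib,kdj] add [sbtx,eqp] -> 13 lines: qxnhm vgnbp acx hmry qxuov sbtx eqp nxy oqs ftllr jbppj rcdg fbeji
Hunk 5: at line 6 remove [nxy] add [mzz] -> 13 lines: qxnhm vgnbp acx hmry qxuov sbtx eqp mzz oqs ftllr jbppj rcdg fbeji
Hunk 6: at line 2 remove [hmry,qxuov] add [otivy,snpzz] -> 13 lines: qxnhm vgnbp acx otivy snpzz sbtx eqp mzz oqs ftllr jbppj rcdg fbeji
Hunk 7: at line 3 remove [otivy,snpzz] add [kfj,irm] -> 13 lines: qxnhm vgnbp acx kfj irm sbtx eqp mzz oqs ftllr jbppj rcdg fbeji
Final line count: 13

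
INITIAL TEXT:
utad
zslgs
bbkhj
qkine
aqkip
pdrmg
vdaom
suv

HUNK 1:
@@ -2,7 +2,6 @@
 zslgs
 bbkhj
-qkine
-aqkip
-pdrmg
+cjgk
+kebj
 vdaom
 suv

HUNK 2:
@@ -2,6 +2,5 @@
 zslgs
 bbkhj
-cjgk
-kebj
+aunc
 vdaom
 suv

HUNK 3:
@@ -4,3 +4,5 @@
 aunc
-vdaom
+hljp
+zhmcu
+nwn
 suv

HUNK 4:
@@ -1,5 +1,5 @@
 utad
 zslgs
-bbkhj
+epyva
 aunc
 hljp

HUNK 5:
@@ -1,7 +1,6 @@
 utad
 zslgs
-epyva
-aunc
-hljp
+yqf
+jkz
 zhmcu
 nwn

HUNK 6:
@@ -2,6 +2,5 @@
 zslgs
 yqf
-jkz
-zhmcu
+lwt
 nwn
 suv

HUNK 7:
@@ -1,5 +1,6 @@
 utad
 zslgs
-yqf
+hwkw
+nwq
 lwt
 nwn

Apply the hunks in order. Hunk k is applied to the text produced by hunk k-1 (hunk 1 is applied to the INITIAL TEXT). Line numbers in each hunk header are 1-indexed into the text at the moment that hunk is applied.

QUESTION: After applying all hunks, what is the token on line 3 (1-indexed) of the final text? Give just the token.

Hunk 1: at line 2 remove [qkine,aqkip,pdrmg] add [cjgk,kebj] -> 7 lines: utad zslgs bbkhj cjgk kebj vdaom suv
Hunk 2: at line 2 remove [cjgk,kebj] add [aunc] -> 6 lines: utad zslgs bbkhj aunc vdaom suv
Hunk 3: at line 4 remove [vdaom] add [hljp,zhmcu,nwn] -> 8 lines: utad zslgs bbkhj aunc hljp zhmcu nwn suv
Hunk 4: at line 1 remove [bbkhj] add [epyva] -> 8 lines: utad zslgs epyva aunc hljp zhmcu nwn suv
Hunk 5: at line 1 remove [epyva,aunc,hljp] add [yqf,jkz] -> 7 lines: utad zslgs yqf jkz zhmcu nwn suv
Hunk 6: at line 2 remove [jkz,zhmcu] add [lwt] -> 6 lines: utad zslgs yqf lwt nwn suv
Hunk 7: at line 1 remove [yqf] add [hwkw,nwq] -> 7 lines: utad zslgs hwkw nwq lwt nwn suv
Final line 3: hwkw

Answer: hwkw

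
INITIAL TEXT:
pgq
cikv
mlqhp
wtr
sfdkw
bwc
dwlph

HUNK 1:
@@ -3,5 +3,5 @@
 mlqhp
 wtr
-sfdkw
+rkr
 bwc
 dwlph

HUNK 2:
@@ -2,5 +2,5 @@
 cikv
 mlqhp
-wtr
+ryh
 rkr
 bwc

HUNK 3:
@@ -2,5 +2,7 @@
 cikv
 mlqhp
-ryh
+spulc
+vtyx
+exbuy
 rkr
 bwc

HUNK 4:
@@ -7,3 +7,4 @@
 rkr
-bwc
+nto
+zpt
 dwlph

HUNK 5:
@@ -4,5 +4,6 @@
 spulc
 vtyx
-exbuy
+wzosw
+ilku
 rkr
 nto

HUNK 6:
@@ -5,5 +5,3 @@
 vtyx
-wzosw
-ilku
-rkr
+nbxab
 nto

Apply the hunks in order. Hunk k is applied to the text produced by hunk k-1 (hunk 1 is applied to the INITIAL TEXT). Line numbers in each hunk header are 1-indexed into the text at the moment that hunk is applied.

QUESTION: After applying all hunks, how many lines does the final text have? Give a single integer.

Answer: 9

Derivation:
Hunk 1: at line 3 remove [sfdkw] add [rkr] -> 7 lines: pgq cikv mlqhp wtr rkr bwc dwlph
Hunk 2: at line 2 remove [wtr] add [ryh] -> 7 lines: pgq cikv mlqhp ryh rkr bwc dwlph
Hunk 3: at line 2 remove [ryh] add [spulc,vtyx,exbuy] -> 9 lines: pgq cikv mlqhp spulc vtyx exbuy rkr bwc dwlph
Hunk 4: at line 7 remove [bwc] add [nto,zpt] -> 10 lines: pgq cikv mlqhp spulc vtyx exbuy rkr nto zpt dwlph
Hunk 5: at line 4 remove [exbuy] add [wzosw,ilku] -> 11 lines: pgq cikv mlqhp spulc vtyx wzosw ilku rkr nto zpt dwlph
Hunk 6: at line 5 remove [wzosw,ilku,rkr] add [nbxab] -> 9 lines: pgq cikv mlqhp spulc vtyx nbxab nto zpt dwlph
Final line count: 9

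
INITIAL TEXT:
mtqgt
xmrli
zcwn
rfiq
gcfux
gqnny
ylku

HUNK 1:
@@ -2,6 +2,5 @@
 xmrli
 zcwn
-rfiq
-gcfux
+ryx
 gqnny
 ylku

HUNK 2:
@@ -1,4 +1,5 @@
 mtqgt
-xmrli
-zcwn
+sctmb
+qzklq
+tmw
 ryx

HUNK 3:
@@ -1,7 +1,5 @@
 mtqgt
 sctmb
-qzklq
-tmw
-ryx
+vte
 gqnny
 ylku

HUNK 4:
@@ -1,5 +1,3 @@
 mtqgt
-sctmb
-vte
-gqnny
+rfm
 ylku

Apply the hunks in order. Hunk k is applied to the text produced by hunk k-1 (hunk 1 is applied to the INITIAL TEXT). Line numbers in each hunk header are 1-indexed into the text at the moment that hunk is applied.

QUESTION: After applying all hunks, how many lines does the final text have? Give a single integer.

Answer: 3

Derivation:
Hunk 1: at line 2 remove [rfiq,gcfux] add [ryx] -> 6 lines: mtqgt xmrli zcwn ryx gqnny ylku
Hunk 2: at line 1 remove [xmrli,zcwn] add [sctmb,qzklq,tmw] -> 7 lines: mtqgt sctmb qzklq tmw ryx gqnny ylku
Hunk 3: at line 1 remove [qzklq,tmw,ryx] add [vte] -> 5 lines: mtqgt sctmb vte gqnny ylku
Hunk 4: at line 1 remove [sctmb,vte,gqnny] add [rfm] -> 3 lines: mtqgt rfm ylku
Final line count: 3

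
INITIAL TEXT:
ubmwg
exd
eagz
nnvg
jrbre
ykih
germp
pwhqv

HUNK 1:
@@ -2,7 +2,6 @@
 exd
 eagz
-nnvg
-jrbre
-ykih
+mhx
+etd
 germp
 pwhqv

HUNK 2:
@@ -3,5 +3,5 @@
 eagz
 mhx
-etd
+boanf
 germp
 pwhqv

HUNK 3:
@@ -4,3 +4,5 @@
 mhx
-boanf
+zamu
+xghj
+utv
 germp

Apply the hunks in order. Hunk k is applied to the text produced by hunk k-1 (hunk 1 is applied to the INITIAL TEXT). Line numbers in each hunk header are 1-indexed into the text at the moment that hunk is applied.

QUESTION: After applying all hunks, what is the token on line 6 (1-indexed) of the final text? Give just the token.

Hunk 1: at line 2 remove [nnvg,jrbre,ykih] add [mhx,etd] -> 7 lines: ubmwg exd eagz mhx etd germp pwhqv
Hunk 2: at line 3 remove [etd] add [boanf] -> 7 lines: ubmwg exd eagz mhx boanf germp pwhqv
Hunk 3: at line 4 remove [boanf] add [zamu,xghj,utv] -> 9 lines: ubmwg exd eagz mhx zamu xghj utv germp pwhqv
Final line 6: xghj

Answer: xghj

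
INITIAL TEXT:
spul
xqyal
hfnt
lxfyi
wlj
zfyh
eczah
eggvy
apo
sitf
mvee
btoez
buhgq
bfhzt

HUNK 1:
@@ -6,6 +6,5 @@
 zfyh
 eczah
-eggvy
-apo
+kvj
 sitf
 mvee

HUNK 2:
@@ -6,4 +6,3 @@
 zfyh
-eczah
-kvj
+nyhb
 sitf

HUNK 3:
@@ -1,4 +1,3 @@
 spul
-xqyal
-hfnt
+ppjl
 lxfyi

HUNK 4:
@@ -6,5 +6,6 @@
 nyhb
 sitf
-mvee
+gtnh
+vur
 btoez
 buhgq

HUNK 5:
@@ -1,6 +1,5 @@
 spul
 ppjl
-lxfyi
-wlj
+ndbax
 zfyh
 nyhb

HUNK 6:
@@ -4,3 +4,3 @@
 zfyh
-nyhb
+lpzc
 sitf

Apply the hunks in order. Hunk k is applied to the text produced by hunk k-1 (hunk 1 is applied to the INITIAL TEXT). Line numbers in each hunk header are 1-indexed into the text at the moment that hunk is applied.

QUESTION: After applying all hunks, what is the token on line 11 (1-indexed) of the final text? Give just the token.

Answer: bfhzt

Derivation:
Hunk 1: at line 6 remove [eggvy,apo] add [kvj] -> 13 lines: spul xqyal hfnt lxfyi wlj zfyh eczah kvj sitf mvee btoez buhgq bfhzt
Hunk 2: at line 6 remove [eczah,kvj] add [nyhb] -> 12 lines: spul xqyal hfnt lxfyi wlj zfyh nyhb sitf mvee btoez buhgq bfhzt
Hunk 3: at line 1 remove [xqyal,hfnt] add [ppjl] -> 11 lines: spul ppjl lxfyi wlj zfyh nyhb sitf mvee btoez buhgq bfhzt
Hunk 4: at line 6 remove [mvee] add [gtnh,vur] -> 12 lines: spul ppjl lxfyi wlj zfyh nyhb sitf gtnh vur btoez buhgq bfhzt
Hunk 5: at line 1 remove [lxfyi,wlj] add [ndbax] -> 11 lines: spul ppjl ndbax zfyh nyhb sitf gtnh vur btoez buhgq bfhzt
Hunk 6: at line 4 remove [nyhb] add [lpzc] -> 11 lines: spul ppjl ndbax zfyh lpzc sitf gtnh vur btoez buhgq bfhzt
Final line 11: bfhzt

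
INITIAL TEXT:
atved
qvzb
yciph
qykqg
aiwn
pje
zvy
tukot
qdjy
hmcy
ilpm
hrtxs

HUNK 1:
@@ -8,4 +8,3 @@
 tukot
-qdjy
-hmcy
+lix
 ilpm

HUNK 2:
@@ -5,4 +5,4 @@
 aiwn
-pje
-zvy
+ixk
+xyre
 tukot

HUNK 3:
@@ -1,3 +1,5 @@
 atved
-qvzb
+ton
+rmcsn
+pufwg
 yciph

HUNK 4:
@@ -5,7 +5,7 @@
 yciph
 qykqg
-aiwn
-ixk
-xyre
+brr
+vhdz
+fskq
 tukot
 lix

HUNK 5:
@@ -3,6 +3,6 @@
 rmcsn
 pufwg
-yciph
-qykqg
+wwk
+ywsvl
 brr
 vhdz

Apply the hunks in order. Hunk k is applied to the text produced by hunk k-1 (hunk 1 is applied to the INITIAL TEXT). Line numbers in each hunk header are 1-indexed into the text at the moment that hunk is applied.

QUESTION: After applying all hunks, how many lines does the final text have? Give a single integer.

Answer: 13

Derivation:
Hunk 1: at line 8 remove [qdjy,hmcy] add [lix] -> 11 lines: atved qvzb yciph qykqg aiwn pje zvy tukot lix ilpm hrtxs
Hunk 2: at line 5 remove [pje,zvy] add [ixk,xyre] -> 11 lines: atved qvzb yciph qykqg aiwn ixk xyre tukot lix ilpm hrtxs
Hunk 3: at line 1 remove [qvzb] add [ton,rmcsn,pufwg] -> 13 lines: atved ton rmcsn pufwg yciph qykqg aiwn ixk xyre tukot lix ilpm hrtxs
Hunk 4: at line 5 remove [aiwn,ixk,xyre] add [brr,vhdz,fskq] -> 13 lines: atved ton rmcsn pufwg yciph qykqg brr vhdz fskq tukot lix ilpm hrtxs
Hunk 5: at line 3 remove [yciph,qykqg] add [wwk,ywsvl] -> 13 lines: atved ton rmcsn pufwg wwk ywsvl brr vhdz fskq tukot lix ilpm hrtxs
Final line count: 13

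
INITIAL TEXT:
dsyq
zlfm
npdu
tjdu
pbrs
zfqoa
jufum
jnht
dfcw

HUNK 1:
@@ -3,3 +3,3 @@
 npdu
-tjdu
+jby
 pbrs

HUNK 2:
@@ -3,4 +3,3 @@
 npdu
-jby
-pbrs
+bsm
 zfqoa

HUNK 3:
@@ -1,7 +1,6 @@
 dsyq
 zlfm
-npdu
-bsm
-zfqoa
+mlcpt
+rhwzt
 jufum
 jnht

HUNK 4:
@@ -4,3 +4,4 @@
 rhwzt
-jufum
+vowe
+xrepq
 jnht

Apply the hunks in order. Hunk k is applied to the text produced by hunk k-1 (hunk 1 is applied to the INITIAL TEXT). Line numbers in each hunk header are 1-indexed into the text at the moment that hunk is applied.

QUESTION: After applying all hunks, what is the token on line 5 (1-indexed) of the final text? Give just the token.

Hunk 1: at line 3 remove [tjdu] add [jby] -> 9 lines: dsyq zlfm npdu jby pbrs zfqoa jufum jnht dfcw
Hunk 2: at line 3 remove [jby,pbrs] add [bsm] -> 8 lines: dsyq zlfm npdu bsm zfqoa jufum jnht dfcw
Hunk 3: at line 1 remove [npdu,bsm,zfqoa] add [mlcpt,rhwzt] -> 7 lines: dsyq zlfm mlcpt rhwzt jufum jnht dfcw
Hunk 4: at line 4 remove [jufum] add [vowe,xrepq] -> 8 lines: dsyq zlfm mlcpt rhwzt vowe xrepq jnht dfcw
Final line 5: vowe

Answer: vowe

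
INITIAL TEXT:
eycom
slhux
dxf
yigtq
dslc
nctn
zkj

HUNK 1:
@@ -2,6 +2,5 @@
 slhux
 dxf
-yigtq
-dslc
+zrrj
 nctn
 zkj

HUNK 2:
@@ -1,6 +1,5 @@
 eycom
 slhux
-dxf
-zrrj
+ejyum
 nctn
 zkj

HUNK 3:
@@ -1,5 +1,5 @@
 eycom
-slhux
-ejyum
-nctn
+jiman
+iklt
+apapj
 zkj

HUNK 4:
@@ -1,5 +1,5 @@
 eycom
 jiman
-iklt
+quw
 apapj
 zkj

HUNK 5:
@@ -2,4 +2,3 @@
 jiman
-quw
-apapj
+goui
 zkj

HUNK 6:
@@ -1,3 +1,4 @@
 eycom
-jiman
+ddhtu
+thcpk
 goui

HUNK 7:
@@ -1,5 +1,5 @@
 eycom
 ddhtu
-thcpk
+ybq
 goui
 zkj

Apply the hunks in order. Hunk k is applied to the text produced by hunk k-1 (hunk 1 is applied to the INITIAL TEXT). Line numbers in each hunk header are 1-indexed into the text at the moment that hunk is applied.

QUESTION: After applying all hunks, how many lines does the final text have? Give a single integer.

Answer: 5

Derivation:
Hunk 1: at line 2 remove [yigtq,dslc] add [zrrj] -> 6 lines: eycom slhux dxf zrrj nctn zkj
Hunk 2: at line 1 remove [dxf,zrrj] add [ejyum] -> 5 lines: eycom slhux ejyum nctn zkj
Hunk 3: at line 1 remove [slhux,ejyum,nctn] add [jiman,iklt,apapj] -> 5 lines: eycom jiman iklt apapj zkj
Hunk 4: at line 1 remove [iklt] add [quw] -> 5 lines: eycom jiman quw apapj zkj
Hunk 5: at line 2 remove [quw,apapj] add [goui] -> 4 lines: eycom jiman goui zkj
Hunk 6: at line 1 remove [jiman] add [ddhtu,thcpk] -> 5 lines: eycom ddhtu thcpk goui zkj
Hunk 7: at line 1 remove [thcpk] add [ybq] -> 5 lines: eycom ddhtu ybq goui zkj
Final line count: 5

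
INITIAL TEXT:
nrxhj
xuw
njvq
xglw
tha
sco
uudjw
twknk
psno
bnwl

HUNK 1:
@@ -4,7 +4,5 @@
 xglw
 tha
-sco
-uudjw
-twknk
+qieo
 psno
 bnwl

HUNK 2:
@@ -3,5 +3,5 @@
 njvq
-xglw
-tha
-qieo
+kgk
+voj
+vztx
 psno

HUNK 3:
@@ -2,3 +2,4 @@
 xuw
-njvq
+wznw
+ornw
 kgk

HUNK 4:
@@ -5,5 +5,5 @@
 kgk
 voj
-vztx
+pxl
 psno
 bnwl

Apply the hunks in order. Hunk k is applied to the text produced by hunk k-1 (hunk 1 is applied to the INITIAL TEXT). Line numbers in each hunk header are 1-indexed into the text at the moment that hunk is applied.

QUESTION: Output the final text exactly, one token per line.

Hunk 1: at line 4 remove [sco,uudjw,twknk] add [qieo] -> 8 lines: nrxhj xuw njvq xglw tha qieo psno bnwl
Hunk 2: at line 3 remove [xglw,tha,qieo] add [kgk,voj,vztx] -> 8 lines: nrxhj xuw njvq kgk voj vztx psno bnwl
Hunk 3: at line 2 remove [njvq] add [wznw,ornw] -> 9 lines: nrxhj xuw wznw ornw kgk voj vztx psno bnwl
Hunk 4: at line 5 remove [vztx] add [pxl] -> 9 lines: nrxhj xuw wznw ornw kgk voj pxl psno bnwl

Answer: nrxhj
xuw
wznw
ornw
kgk
voj
pxl
psno
bnwl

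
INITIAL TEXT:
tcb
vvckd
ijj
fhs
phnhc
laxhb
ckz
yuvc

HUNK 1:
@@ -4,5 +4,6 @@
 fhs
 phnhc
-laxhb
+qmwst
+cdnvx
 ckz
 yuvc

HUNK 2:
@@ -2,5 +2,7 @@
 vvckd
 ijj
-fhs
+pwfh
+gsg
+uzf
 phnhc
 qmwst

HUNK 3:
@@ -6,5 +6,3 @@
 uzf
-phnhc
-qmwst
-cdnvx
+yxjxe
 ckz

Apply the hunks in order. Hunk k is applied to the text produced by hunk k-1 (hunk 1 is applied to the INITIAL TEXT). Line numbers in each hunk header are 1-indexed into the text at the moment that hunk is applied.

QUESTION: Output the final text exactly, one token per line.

Hunk 1: at line 4 remove [laxhb] add [qmwst,cdnvx] -> 9 lines: tcb vvckd ijj fhs phnhc qmwst cdnvx ckz yuvc
Hunk 2: at line 2 remove [fhs] add [pwfh,gsg,uzf] -> 11 lines: tcb vvckd ijj pwfh gsg uzf phnhc qmwst cdnvx ckz yuvc
Hunk 3: at line 6 remove [phnhc,qmwst,cdnvx] add [yxjxe] -> 9 lines: tcb vvckd ijj pwfh gsg uzf yxjxe ckz yuvc

Answer: tcb
vvckd
ijj
pwfh
gsg
uzf
yxjxe
ckz
yuvc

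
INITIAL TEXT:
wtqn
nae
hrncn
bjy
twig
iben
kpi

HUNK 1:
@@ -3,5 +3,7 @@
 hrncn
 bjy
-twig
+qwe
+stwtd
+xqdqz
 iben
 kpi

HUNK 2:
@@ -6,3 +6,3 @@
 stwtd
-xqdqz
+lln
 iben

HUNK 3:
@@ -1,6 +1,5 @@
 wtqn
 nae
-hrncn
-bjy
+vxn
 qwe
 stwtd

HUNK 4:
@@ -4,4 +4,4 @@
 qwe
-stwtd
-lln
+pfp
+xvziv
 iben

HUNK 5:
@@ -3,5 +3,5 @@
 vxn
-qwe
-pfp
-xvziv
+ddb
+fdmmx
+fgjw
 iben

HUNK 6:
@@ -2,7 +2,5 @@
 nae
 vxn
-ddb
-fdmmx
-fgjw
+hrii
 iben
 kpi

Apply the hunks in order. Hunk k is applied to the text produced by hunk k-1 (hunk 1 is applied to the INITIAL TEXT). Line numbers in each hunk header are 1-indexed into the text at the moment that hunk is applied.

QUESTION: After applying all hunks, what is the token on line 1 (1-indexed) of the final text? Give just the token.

Answer: wtqn

Derivation:
Hunk 1: at line 3 remove [twig] add [qwe,stwtd,xqdqz] -> 9 lines: wtqn nae hrncn bjy qwe stwtd xqdqz iben kpi
Hunk 2: at line 6 remove [xqdqz] add [lln] -> 9 lines: wtqn nae hrncn bjy qwe stwtd lln iben kpi
Hunk 3: at line 1 remove [hrncn,bjy] add [vxn] -> 8 lines: wtqn nae vxn qwe stwtd lln iben kpi
Hunk 4: at line 4 remove [stwtd,lln] add [pfp,xvziv] -> 8 lines: wtqn nae vxn qwe pfp xvziv iben kpi
Hunk 5: at line 3 remove [qwe,pfp,xvziv] add [ddb,fdmmx,fgjw] -> 8 lines: wtqn nae vxn ddb fdmmx fgjw iben kpi
Hunk 6: at line 2 remove [ddb,fdmmx,fgjw] add [hrii] -> 6 lines: wtqn nae vxn hrii iben kpi
Final line 1: wtqn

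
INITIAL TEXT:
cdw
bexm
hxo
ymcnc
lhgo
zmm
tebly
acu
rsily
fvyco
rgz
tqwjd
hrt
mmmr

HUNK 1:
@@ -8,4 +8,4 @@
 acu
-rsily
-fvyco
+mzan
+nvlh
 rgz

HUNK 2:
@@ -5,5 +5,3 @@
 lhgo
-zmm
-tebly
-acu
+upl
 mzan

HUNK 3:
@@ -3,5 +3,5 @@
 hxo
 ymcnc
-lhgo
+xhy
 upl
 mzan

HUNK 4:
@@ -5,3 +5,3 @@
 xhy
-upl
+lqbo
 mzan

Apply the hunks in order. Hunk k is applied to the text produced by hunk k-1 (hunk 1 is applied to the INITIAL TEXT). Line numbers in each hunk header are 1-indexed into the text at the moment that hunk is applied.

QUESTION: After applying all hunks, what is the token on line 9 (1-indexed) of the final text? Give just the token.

Answer: rgz

Derivation:
Hunk 1: at line 8 remove [rsily,fvyco] add [mzan,nvlh] -> 14 lines: cdw bexm hxo ymcnc lhgo zmm tebly acu mzan nvlh rgz tqwjd hrt mmmr
Hunk 2: at line 5 remove [zmm,tebly,acu] add [upl] -> 12 lines: cdw bexm hxo ymcnc lhgo upl mzan nvlh rgz tqwjd hrt mmmr
Hunk 3: at line 3 remove [lhgo] add [xhy] -> 12 lines: cdw bexm hxo ymcnc xhy upl mzan nvlh rgz tqwjd hrt mmmr
Hunk 4: at line 5 remove [upl] add [lqbo] -> 12 lines: cdw bexm hxo ymcnc xhy lqbo mzan nvlh rgz tqwjd hrt mmmr
Final line 9: rgz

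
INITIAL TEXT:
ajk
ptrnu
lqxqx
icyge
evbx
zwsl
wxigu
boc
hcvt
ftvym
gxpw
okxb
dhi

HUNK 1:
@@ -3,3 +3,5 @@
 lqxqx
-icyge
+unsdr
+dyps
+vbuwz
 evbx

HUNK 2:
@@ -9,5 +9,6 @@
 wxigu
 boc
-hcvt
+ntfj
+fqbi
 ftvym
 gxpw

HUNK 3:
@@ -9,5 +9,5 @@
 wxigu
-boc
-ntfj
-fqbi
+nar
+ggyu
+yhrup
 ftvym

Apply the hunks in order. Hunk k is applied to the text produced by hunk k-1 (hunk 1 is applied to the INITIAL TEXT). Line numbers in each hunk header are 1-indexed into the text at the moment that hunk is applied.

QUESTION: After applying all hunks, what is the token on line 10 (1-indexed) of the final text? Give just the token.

Hunk 1: at line 3 remove [icyge] add [unsdr,dyps,vbuwz] -> 15 lines: ajk ptrnu lqxqx unsdr dyps vbuwz evbx zwsl wxigu boc hcvt ftvym gxpw okxb dhi
Hunk 2: at line 9 remove [hcvt] add [ntfj,fqbi] -> 16 lines: ajk ptrnu lqxqx unsdr dyps vbuwz evbx zwsl wxigu boc ntfj fqbi ftvym gxpw okxb dhi
Hunk 3: at line 9 remove [boc,ntfj,fqbi] add [nar,ggyu,yhrup] -> 16 lines: ajk ptrnu lqxqx unsdr dyps vbuwz evbx zwsl wxigu nar ggyu yhrup ftvym gxpw okxb dhi
Final line 10: nar

Answer: nar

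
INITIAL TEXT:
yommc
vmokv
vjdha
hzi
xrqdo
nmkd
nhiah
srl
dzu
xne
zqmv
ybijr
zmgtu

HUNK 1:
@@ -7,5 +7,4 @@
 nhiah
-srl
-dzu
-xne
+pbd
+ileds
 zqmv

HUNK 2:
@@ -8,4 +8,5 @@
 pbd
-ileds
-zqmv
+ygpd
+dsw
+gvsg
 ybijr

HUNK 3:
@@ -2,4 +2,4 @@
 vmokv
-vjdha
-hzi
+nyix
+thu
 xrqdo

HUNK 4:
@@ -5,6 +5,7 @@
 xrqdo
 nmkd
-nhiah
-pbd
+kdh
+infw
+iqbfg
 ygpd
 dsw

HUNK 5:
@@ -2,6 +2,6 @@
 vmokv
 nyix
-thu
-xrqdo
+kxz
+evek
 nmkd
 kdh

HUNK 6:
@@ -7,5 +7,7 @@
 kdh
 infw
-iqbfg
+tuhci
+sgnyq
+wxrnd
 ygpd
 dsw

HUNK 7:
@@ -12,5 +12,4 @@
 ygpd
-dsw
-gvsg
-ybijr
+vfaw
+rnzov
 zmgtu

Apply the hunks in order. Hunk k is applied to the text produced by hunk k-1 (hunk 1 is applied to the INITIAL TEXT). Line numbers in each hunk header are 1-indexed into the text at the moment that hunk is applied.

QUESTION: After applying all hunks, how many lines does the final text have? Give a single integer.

Answer: 15

Derivation:
Hunk 1: at line 7 remove [srl,dzu,xne] add [pbd,ileds] -> 12 lines: yommc vmokv vjdha hzi xrqdo nmkd nhiah pbd ileds zqmv ybijr zmgtu
Hunk 2: at line 8 remove [ileds,zqmv] add [ygpd,dsw,gvsg] -> 13 lines: yommc vmokv vjdha hzi xrqdo nmkd nhiah pbd ygpd dsw gvsg ybijr zmgtu
Hunk 3: at line 2 remove [vjdha,hzi] add [nyix,thu] -> 13 lines: yommc vmokv nyix thu xrqdo nmkd nhiah pbd ygpd dsw gvsg ybijr zmgtu
Hunk 4: at line 5 remove [nhiah,pbd] add [kdh,infw,iqbfg] -> 14 lines: yommc vmokv nyix thu xrqdo nmkd kdh infw iqbfg ygpd dsw gvsg ybijr zmgtu
Hunk 5: at line 2 remove [thu,xrqdo] add [kxz,evek] -> 14 lines: yommc vmokv nyix kxz evek nmkd kdh infw iqbfg ygpd dsw gvsg ybijr zmgtu
Hunk 6: at line 7 remove [iqbfg] add [tuhci,sgnyq,wxrnd] -> 16 lines: yommc vmokv nyix kxz evek nmkd kdh infw tuhci sgnyq wxrnd ygpd dsw gvsg ybijr zmgtu
Hunk 7: at line 12 remove [dsw,gvsg,ybijr] add [vfaw,rnzov] -> 15 lines: yommc vmokv nyix kxz evek nmkd kdh infw tuhci sgnyq wxrnd ygpd vfaw rnzov zmgtu
Final line count: 15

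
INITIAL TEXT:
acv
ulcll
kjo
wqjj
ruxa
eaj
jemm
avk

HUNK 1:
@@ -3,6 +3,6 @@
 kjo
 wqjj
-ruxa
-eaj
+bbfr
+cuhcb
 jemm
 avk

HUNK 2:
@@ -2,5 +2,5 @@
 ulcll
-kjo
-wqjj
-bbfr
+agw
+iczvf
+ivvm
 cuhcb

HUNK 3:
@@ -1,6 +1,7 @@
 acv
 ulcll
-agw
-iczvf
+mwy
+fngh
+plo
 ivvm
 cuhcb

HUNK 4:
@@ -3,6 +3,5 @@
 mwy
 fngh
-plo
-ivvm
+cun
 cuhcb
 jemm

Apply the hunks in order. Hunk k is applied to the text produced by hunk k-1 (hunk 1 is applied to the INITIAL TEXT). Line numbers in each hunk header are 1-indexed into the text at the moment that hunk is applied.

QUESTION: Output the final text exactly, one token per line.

Hunk 1: at line 3 remove [ruxa,eaj] add [bbfr,cuhcb] -> 8 lines: acv ulcll kjo wqjj bbfr cuhcb jemm avk
Hunk 2: at line 2 remove [kjo,wqjj,bbfr] add [agw,iczvf,ivvm] -> 8 lines: acv ulcll agw iczvf ivvm cuhcb jemm avk
Hunk 3: at line 1 remove [agw,iczvf] add [mwy,fngh,plo] -> 9 lines: acv ulcll mwy fngh plo ivvm cuhcb jemm avk
Hunk 4: at line 3 remove [plo,ivvm] add [cun] -> 8 lines: acv ulcll mwy fngh cun cuhcb jemm avk

Answer: acv
ulcll
mwy
fngh
cun
cuhcb
jemm
avk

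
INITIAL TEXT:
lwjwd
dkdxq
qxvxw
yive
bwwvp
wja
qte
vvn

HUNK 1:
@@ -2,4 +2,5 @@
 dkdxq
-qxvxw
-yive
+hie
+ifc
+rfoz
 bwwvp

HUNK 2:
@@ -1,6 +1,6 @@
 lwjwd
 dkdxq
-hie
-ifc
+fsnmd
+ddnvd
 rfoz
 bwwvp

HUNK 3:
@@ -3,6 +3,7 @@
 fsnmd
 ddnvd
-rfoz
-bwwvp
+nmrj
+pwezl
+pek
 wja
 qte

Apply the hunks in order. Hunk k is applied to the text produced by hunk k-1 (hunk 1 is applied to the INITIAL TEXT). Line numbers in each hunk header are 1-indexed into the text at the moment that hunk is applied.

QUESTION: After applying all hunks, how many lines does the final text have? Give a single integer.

Answer: 10

Derivation:
Hunk 1: at line 2 remove [qxvxw,yive] add [hie,ifc,rfoz] -> 9 lines: lwjwd dkdxq hie ifc rfoz bwwvp wja qte vvn
Hunk 2: at line 1 remove [hie,ifc] add [fsnmd,ddnvd] -> 9 lines: lwjwd dkdxq fsnmd ddnvd rfoz bwwvp wja qte vvn
Hunk 3: at line 3 remove [rfoz,bwwvp] add [nmrj,pwezl,pek] -> 10 lines: lwjwd dkdxq fsnmd ddnvd nmrj pwezl pek wja qte vvn
Final line count: 10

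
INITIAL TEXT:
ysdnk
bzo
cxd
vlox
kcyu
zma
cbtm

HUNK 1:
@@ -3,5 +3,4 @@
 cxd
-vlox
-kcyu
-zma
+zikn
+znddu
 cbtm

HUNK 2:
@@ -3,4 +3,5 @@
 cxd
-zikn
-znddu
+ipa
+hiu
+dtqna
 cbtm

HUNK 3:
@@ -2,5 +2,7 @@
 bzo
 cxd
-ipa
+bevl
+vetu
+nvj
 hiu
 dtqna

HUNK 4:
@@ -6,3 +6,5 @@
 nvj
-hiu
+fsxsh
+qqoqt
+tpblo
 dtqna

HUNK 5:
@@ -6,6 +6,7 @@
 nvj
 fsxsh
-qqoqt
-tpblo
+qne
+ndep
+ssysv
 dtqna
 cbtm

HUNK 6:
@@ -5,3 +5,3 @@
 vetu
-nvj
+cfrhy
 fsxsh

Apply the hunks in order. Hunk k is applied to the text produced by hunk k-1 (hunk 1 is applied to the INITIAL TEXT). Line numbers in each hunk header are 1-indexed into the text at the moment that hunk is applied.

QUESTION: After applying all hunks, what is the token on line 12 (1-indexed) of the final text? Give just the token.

Hunk 1: at line 3 remove [vlox,kcyu,zma] add [zikn,znddu] -> 6 lines: ysdnk bzo cxd zikn znddu cbtm
Hunk 2: at line 3 remove [zikn,znddu] add [ipa,hiu,dtqna] -> 7 lines: ysdnk bzo cxd ipa hiu dtqna cbtm
Hunk 3: at line 2 remove [ipa] add [bevl,vetu,nvj] -> 9 lines: ysdnk bzo cxd bevl vetu nvj hiu dtqna cbtm
Hunk 4: at line 6 remove [hiu] add [fsxsh,qqoqt,tpblo] -> 11 lines: ysdnk bzo cxd bevl vetu nvj fsxsh qqoqt tpblo dtqna cbtm
Hunk 5: at line 6 remove [qqoqt,tpblo] add [qne,ndep,ssysv] -> 12 lines: ysdnk bzo cxd bevl vetu nvj fsxsh qne ndep ssysv dtqna cbtm
Hunk 6: at line 5 remove [nvj] add [cfrhy] -> 12 lines: ysdnk bzo cxd bevl vetu cfrhy fsxsh qne ndep ssysv dtqna cbtm
Final line 12: cbtm

Answer: cbtm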